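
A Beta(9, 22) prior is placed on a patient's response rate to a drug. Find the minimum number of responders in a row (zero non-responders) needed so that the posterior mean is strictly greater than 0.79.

k = 74

After k responders and 0 non-responders the posterior is Beta(9+k, 22), with mean (9+k)/(9+22+k).
Set (9+k)/(31+k) > 0.79 and solve: k > (0.79·31 − 9)/(1 − 0.79) = 73.762.
The smallest integer exceeding 73.762 is 74.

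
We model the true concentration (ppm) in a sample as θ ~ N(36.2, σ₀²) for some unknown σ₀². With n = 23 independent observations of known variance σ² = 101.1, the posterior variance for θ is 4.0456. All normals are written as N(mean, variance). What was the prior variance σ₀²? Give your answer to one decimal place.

Posterior precision equals prior precision plus data precision: 1/σ_n² = 1/σ₀² + n/σ².
So 1/σ₀² = 1/4.0456 − 23/101.1 = 0.247182 − 0.227498 = 0.019684.
Hence σ₀² = 1/0.019684 ≈ 50.8.

σ₀² = 50.8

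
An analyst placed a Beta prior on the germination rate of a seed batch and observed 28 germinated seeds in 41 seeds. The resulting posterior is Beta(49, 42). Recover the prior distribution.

Under Beta–binomial conjugacy the posterior parameters are (α+s, β+f).
Subtract the data counts: 49−28=21, 42−13=29.

Beta(21, 29)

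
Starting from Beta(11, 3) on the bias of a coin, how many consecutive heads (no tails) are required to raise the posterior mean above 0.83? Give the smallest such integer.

After k heads and 0 tails the posterior is Beta(11+k, 3), with mean (11+k)/(11+3+k).
Set (11+k)/(14+k) > 0.83 and solve: k > (0.83·14 − 11)/(1 − 0.83) = 3.647.
The smallest integer exceeding 3.647 is 4.

k = 4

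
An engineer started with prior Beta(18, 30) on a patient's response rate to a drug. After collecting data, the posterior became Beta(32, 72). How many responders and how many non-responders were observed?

Under Beta–binomial conjugacy the posterior parameters are (a+s, b+f).
Match parameters: s=32−18=14, f=72−30=42.

14 responders and 42 non-responders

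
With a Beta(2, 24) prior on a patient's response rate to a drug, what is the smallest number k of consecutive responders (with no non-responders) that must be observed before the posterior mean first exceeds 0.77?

k = 79

After k responders and 0 non-responders the posterior is Beta(2+k, 24), with mean (2+k)/(2+24+k).
Set (2+k)/(26+k) > 0.77 and solve: k > (0.77·26 − 2)/(1 − 0.77) = 78.348.
The smallest integer exceeding 78.348 is 79.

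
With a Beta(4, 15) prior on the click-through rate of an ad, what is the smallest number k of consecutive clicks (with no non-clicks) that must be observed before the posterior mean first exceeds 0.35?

k = 5

After k clicks and 0 non-clicks the posterior is Beta(4+k, 15), with mean (4+k)/(4+15+k).
Set (4+k)/(19+k) > 0.35 and solve: k > (0.35·19 − 4)/(1 − 0.35) = 4.077.
The smallest integer exceeding 4.077 is 5.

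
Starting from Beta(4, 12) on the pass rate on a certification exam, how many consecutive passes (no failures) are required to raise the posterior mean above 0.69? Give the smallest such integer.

After k passes and 0 failures the posterior is Beta(4+k, 12), with mean (4+k)/(4+12+k).
Set (4+k)/(16+k) > 0.69 and solve: k > (0.69·16 − 4)/(1 − 0.69) = 22.710.
The smallest integer exceeding 22.710 is 23.

k = 23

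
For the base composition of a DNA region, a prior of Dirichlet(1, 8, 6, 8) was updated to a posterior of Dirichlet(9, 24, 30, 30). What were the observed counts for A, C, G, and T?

counts (8, 16, 24, 22)

For a Dirichlet(α) prior with multinomial counts c, the posterior is Dirichlet(α + c) componentwise.
Counts are posterior − prior componentwise: 9−1=8, 24−8=16, 30−6=24, 30−8=22.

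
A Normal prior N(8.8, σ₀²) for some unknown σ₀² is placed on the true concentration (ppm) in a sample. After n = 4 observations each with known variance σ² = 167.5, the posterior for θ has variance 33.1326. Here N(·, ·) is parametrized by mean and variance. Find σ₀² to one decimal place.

σ₀² = 158.7

For the Normal–Normal model with known σ², precisions add: τ_n = τ₀ + n/σ².
So 1/σ₀² = 1/33.1326 − 4/167.5 = 0.030182 − 0.023881 = 0.006301.
Hence σ₀² = 1/0.006301 ≈ 158.7.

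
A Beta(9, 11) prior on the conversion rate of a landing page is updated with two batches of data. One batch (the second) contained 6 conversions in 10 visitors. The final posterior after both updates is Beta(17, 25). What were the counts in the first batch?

Sequential conjugate updates are equivalent to a single update on the pooled data, so total successes = posterior α − prior α and total failures = posterior β − prior β.
Total across both batches: 17−9=8 conversions, 25−11=14 bounces.
Subtract the second batch: 8−6=2 conversions and 14−4=10 bounces.

2 conversions and 10 bounces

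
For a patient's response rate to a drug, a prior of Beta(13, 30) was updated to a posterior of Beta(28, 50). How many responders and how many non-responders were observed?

A Beta(α, β) prior with s successes and f failures in binomial data gives a Beta(α+s, β+f) posterior.
Match parameters: s=28−13=15, f=50−30=20.

15 responders and 20 non-responders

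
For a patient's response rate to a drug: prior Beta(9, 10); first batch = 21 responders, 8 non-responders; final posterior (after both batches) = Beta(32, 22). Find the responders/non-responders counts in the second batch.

2 responders and 4 non-responders

Sequential conjugate updates are equivalent to a single update on the pooled data, so total successes = posterior α − prior α and total failures = posterior β − prior β.
Total across both batches: 32−9=23 responders, 22−10=12 non-responders.
Subtract the first batch: 23−21=2 responders and 12−8=4 non-responders.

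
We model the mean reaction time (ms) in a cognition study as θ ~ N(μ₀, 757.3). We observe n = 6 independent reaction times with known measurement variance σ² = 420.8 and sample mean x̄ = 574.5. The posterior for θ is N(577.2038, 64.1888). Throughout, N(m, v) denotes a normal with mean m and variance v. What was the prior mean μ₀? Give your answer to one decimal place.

The posterior mean is a precision-weighted average: μ_n = (τ₀μ₀ + τ_data·x̄)/(τ₀+τ_data), with τ₀=1/σ₀² and τ_data=n/σ².
Here τ₀ = 1/757.3 = 0.001320 and τ_data = 6/420.8 = 0.014259, so τ_n = 0.015579.
Rearranging for μ₀: μ₀ = (μ_n·τ_n − τ_data·x̄)/τ₀ = (577.2038·0.015579 − 0.014259·574.5) / 0.001320 = 0.800463/0.001320 ≈ 606.4.

μ₀ = 606.4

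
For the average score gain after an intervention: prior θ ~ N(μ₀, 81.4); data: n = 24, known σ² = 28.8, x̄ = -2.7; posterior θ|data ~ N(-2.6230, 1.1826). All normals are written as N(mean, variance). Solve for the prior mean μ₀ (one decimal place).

With known observation variance, the Normal–Normal posterior has precision τ_n = τ₀ + n/σ² and mean μ_n = (τ₀μ₀ + (n/σ²)x̄)/τ_n.
Here τ₀ = 1/81.4 = 0.012285 and τ_data = 24/28.8 = 0.833333, so τ_n = 0.845618.
Rearranging for μ₀: μ₀ = (μ_n·τ_n − τ_data·x̄)/τ₀ = (-2.6230·0.845618 − 0.833333·-2.7) / 0.012285 = 0.031943/0.012285 ≈ 2.6.

μ₀ = 2.6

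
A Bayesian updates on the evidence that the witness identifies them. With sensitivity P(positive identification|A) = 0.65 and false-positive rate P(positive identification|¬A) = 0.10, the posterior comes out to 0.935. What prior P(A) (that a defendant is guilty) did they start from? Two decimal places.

Bayes' rule in odds form gives O(A|E) = O(A)·[P(E|A)/P(E|¬A)], hence O(A) = O(A|E)/LR.
Posterior odds = 0.935/(1−0.935) = 14.3846. LR = 0.65/0.10 = 6.5000.
Prior odds = 14.3846/6.5000 = 2.2130, so P(A) = 2.2130/(1+2.2130) ≈ 0.69.

P(A) = 0.69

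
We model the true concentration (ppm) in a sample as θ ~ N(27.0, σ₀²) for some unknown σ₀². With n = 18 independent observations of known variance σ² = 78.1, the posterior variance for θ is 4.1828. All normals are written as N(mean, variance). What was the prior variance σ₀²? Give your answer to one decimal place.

For the Normal–Normal model with known σ², precisions add: τ_n = τ₀ + n/σ².
So 1/σ₀² = 1/4.1828 − 18/78.1 = 0.239074 − 0.230474 = 0.008600.
Hence σ₀² = 1/0.008600 ≈ 116.3.

σ₀² = 116.3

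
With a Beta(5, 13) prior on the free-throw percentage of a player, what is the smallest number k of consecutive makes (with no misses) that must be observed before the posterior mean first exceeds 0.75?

k = 35

After k makes and 0 misses the posterior is Beta(5+k, 13), with mean (5+k)/(5+13+k).
Set (5+k)/(18+k) > 0.75 and solve: k > (0.75·18 − 5)/(1 − 0.75) = 34.000.
The smallest integer exceeding 34.000 is 35, and checking k=35: (40)/(53) = 0.7547 > 0.75.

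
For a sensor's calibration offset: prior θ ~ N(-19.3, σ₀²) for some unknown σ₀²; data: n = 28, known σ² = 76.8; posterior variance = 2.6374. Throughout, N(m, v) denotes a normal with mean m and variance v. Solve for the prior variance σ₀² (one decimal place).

σ₀² = 68.6

For the Normal–Normal model with known σ², precisions add: τ_n = τ₀ + n/σ².
So 1/σ₀² = 1/2.6374 − 28/76.8 = 0.379161 − 0.364583 = 0.014578.
Hence σ₀² = 1/0.014578 ≈ 68.6.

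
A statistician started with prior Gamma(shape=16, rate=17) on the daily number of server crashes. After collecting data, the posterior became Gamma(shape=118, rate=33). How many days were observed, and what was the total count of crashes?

Gamma–Poisson conjugacy: posterior shape = α + Σxᵢ, posterior rate = β + n.
Matching: Σxᵢ = 118 − 16 = 102 and n = 33 − 17 = 16.

n = 16 days with total 102 crashes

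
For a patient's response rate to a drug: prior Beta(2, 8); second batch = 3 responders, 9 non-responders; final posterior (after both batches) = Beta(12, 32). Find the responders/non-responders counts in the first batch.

Because Beta–binomial updating is additive in the counts, the combined data contributed (α_post−α_prior, β_post−β_prior) successes and failures.
Total across both batches: 12−2=10 responders, 32−8=24 non-responders.
Subtract the second batch: 10−3=7 responders and 24−9=15 non-responders.

7 responders and 15 non-responders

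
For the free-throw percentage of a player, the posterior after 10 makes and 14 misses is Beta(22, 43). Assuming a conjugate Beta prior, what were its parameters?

A Beta(a, b) prior with s successes and f failures in binomial data gives a Beta(a+s, b+f) posterior.
So a = 22 − 10 = 12 and b = 43 − 14 = 29.

Beta(12, 29)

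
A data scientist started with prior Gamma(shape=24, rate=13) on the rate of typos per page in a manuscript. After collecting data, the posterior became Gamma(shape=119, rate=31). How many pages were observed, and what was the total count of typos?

A Gamma(α, β) prior (rate parametrization) on a Poisson rate with n observations summing to S gives posterior Gamma(α+S, β+n).
Matching: Σxᵢ = 119 − 24 = 95 and n = 31 − 13 = 18.

n = 18 pages with total 95 typos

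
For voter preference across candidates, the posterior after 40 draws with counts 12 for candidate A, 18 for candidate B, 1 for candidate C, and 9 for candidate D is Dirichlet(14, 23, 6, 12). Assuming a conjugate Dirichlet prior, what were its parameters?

Dirichlet(2, 5, 5, 3)

For a Dirichlet(α) prior with multinomial counts c, the posterior is Dirichlet(α + c) componentwise.
Subtract each count from the matching posterior parameter: 14−12=2, 23−18=5, 6−1=5, 12−9=3.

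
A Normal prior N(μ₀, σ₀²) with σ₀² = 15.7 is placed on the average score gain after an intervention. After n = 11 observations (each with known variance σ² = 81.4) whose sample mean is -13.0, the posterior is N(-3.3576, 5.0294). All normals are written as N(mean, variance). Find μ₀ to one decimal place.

With known observation variance, the Normal–Normal posterior has precision τ_n = τ₀ + n/σ² and mean μ_n = (τ₀μ₀ + (n/σ²)x̄)/τ_n.
Here τ₀ = 1/15.7 = 0.063694 and τ_data = 11/81.4 = 0.135135, so τ_n = 0.198829.
Rearranging for μ₀: μ₀ = (μ_n·τ_n − τ_data·x̄)/τ₀ = (-3.3576·0.198829 − 0.135135·-13.0) / 0.063694 = 1.089167/0.063694 ≈ 17.1.

μ₀ = 17.1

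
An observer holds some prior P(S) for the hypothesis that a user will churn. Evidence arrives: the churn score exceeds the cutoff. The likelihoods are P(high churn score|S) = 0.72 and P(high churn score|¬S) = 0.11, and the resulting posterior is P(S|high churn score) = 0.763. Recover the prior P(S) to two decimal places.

Bayes' rule in odds form gives O(S|E) = O(S)·[P(E|S)/P(E|¬S)], hence O(S) = O(S|E)/LR.
Posterior odds = 0.763/(1−0.763) = 3.2194. LR = 0.72/0.11 = 6.5455.
Prior odds = 3.2194/6.5455 = 0.4918, so P(S) = 0.4918/(1+0.4918) ≈ 0.33.

P(S) = 0.33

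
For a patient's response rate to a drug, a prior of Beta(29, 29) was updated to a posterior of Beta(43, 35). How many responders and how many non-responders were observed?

14 responders and 6 non-responders

Beta is conjugate to the binomial likelihood: posterior = Beta(a+s, b+f).
So s = 43 − 29 = 14 and f = 35 − 29 = 6.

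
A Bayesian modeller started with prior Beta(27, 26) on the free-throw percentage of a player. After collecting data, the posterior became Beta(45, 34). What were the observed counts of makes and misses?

18 makes and 8 misses

Beta is conjugate to the binomial likelihood: posterior = Beta(a+s, b+f).
So s = 45 − 27 = 18 and f = 34 − 26 = 8.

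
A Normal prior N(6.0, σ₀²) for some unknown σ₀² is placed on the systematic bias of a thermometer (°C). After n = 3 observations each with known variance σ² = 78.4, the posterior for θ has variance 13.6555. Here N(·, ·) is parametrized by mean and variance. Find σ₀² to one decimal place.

For the Normal–Normal model with known σ², precisions add: τ_n = τ₀ + n/σ².
So 1/σ₀² = 1/13.6555 − 3/78.4 = 0.073231 − 0.038265 = 0.034966.
Hence σ₀² = 1/0.034966 ≈ 28.6.

σ₀² = 28.6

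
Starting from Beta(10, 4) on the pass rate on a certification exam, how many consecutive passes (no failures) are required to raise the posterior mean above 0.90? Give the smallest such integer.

k = 27

After k passes and 0 failures the posterior is Beta(10+k, 4), with mean (10+k)/(10+4+k).
Set (10+k)/(14+k) > 0.90 and solve: k > (0.90·14 − 10)/(1 − 0.90) = 26.000.
The smallest integer exceeding 26.000 is 27.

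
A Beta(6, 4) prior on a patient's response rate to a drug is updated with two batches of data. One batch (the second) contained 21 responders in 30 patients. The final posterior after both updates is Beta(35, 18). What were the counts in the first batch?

Sequential conjugate updates are equivalent to a single update on the pooled data, so total successes = posterior α − prior α and total failures = posterior β − prior β.
Total across both batches: 35−6=29 responders, 18−4=14 non-responders.
Subtract the second batch: 29−21=8 responders and 14−9=5 non-responders.

8 responders and 5 non-responders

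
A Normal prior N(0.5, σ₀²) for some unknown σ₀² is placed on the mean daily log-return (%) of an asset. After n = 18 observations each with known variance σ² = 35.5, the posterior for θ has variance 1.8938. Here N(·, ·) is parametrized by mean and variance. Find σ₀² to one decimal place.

σ₀² = 47.6

Posterior precision equals prior precision plus data precision: 1/σ_n² = 1/σ₀² + n/σ².
So 1/σ₀² = 1/1.8938 − 18/35.5 = 0.528039 − 0.507042 = 0.020997.
Hence σ₀² = 1/0.020997 ≈ 47.6.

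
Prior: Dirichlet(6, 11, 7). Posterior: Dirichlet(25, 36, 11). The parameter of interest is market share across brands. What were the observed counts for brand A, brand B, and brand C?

counts (19, 25, 4)

For a Dirichlet(α) prior with multinomial counts c, the posterior is Dirichlet(α + c) componentwise.
Counts are posterior − prior componentwise: 25−6=19, 36−11=25, 11−7=4.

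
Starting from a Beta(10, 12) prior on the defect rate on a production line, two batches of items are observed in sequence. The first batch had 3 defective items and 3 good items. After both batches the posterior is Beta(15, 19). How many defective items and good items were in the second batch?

Because Beta–binomial updating is additive in the counts, the combined data contributed (α_post−α_prior, β_post−β_prior) successes and failures.
Total across both batches: 15−10=5 defective items, 19−12=7 good items.
Subtract the first batch: 5−3=2 defective items and 7−3=4 good items.

2 defective items and 4 good items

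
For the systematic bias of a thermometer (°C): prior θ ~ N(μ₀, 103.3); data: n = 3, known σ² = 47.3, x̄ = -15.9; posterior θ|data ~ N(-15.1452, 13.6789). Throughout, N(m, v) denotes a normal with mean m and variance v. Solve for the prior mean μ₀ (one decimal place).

μ₀ = -10.2

The posterior mean is a precision-weighted average: μ_n = (τ₀μ₀ + τ_data·x̄)/(τ₀+τ_data), with τ₀=1/σ₀² and τ_data=n/σ².
Here τ₀ = 1/103.3 = 0.009681 and τ_data = 3/47.3 = 0.063425, so τ_n = 0.073106.
Rearranging for μ₀: μ₀ = (μ_n·τ_n − τ_data·x̄)/τ₀ = (-15.1452·0.073106 − 0.063425·-15.9) / 0.009681 = -0.098747/0.009681 ≈ -10.2.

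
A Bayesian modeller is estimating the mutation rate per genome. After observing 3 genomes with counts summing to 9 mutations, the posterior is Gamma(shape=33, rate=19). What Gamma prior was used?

A Gamma(α, β) prior (rate parametrization) on a Poisson rate with n observations summing to S gives posterior Gamma(α+S, β+n).
So α = 33 − 9 = 24 and β = 19 − 3 = 16.

Gamma(shape=24, rate=16)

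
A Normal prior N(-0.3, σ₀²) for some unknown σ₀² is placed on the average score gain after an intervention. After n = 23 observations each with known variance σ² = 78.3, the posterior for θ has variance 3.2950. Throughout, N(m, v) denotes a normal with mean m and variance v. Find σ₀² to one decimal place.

σ₀² = 102.6

Posterior precision equals prior precision plus data precision: 1/σ_n² = 1/σ₀² + n/σ².
So 1/σ₀² = 1/3.2950 − 23/78.3 = 0.303490 − 0.293742 = 0.009748.
Hence σ₀² = 1/0.009748 ≈ 102.6.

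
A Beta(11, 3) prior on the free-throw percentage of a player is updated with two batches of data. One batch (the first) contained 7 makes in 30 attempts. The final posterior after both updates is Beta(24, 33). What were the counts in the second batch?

6 makes and 7 misses

Sequential conjugate updates are equivalent to a single update on the pooled data, so total successes = posterior α − prior α and total failures = posterior β − prior β.
Total across both batches: 24−11=13 makes, 33−3=30 misses.
Subtract the first batch: 13−7=6 makes and 30−23=7 misses.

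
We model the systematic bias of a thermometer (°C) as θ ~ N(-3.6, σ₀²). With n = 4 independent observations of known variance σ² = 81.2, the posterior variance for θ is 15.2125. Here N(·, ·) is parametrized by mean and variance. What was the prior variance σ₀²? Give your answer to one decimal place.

Posterior precision equals prior precision plus data precision: 1/σ_n² = 1/σ₀² + n/σ².
So 1/σ₀² = 1/15.2125 − 4/81.2 = 0.065735 − 0.049261 = 0.016474.
Hence σ₀² = 1/0.016474 ≈ 60.7.

σ₀² = 60.7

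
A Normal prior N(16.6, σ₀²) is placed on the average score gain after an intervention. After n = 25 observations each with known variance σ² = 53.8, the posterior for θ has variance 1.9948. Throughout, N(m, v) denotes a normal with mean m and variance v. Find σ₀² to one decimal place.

σ₀² = 27.3

For the Normal–Normal model with known σ², precisions add: τ_n = τ₀ + n/σ².
So 1/σ₀² = 1/1.9948 − 25/53.8 = 0.501303 − 0.464684 = 0.036619.
Hence σ₀² = 1/0.036619 ≈ 27.3.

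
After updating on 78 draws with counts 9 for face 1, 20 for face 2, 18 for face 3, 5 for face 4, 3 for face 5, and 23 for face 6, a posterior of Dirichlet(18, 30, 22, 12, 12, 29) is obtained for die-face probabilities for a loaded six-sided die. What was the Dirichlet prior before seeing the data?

For a Dirichlet(α) prior with multinomial counts c, the posterior is Dirichlet(α + c) componentwise.
Subtract each count from the matching posterior parameter: 18−9=9, 30−20=10, 22−18=4, 12−5=7, 12−3=9, 29−23=6.

Dirichlet(9, 10, 4, 7, 9, 6)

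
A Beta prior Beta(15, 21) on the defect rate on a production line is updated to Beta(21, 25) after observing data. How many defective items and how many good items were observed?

6 defective items and 4 good items

Beta is conjugate to the binomial likelihood: posterior = Beta(a+s, b+f).
Match parameters: s=21−15=6, f=25−21=4.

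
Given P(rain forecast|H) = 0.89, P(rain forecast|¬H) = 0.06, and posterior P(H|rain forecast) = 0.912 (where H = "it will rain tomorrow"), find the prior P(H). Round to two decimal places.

Bayes' rule in odds form gives O(H|E) = O(H)·[P(E|H)/P(E|¬H)], hence O(H) = O(H|E)/LR.
Posterior odds = 0.912/(1−0.912) = 10.3636. LR = 0.89/0.06 = 14.8333.
Prior odds = 10.3636/14.8333 = 0.6987, so P(H) = 0.6987/(1+0.6987) ≈ 0.41.

P(H) = 0.41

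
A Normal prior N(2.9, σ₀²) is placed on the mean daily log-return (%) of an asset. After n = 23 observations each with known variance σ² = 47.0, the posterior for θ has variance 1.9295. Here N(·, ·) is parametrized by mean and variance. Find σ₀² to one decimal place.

For the Normal–Normal model with known σ², precisions add: τ_n = τ₀ + n/σ².
So 1/σ₀² = 1/1.9295 − 23/47.0 = 0.518269 − 0.489362 = 0.028907.
Hence σ₀² = 1/0.028907 ≈ 34.6.

σ₀² = 34.6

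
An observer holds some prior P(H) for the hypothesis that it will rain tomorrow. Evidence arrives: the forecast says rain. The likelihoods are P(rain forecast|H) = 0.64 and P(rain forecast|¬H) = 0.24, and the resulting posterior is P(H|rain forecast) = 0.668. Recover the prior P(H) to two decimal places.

P(H) = 0.43

In odds form, posterior odds = prior odds × likelihood ratio, so prior odds = posterior odds ÷ LR.
Posterior odds = 0.668/(1−0.668) = 2.0120. LR = 0.64/0.24 = 2.6667.
Prior odds = 2.0120/2.6667 = 0.7545, so P(H) = 0.7545/(1+0.7545) ≈ 0.43.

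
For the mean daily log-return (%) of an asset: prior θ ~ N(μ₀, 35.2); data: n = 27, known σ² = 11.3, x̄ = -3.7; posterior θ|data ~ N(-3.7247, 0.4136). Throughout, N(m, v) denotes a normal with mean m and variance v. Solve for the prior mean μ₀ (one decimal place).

μ₀ = -5.8

With known observation variance, the Normal–Normal posterior has precision τ_n = τ₀ + n/σ² and mean μ_n = (τ₀μ₀ + (n/σ²)x̄)/τ_n.
Here τ₀ = 1/35.2 = 0.028409 and τ_data = 27/11.3 = 2.389381, so τ_n = 2.417790.
Rearranging for μ₀: μ₀ = (μ_n·τ_n − τ_data·x̄)/τ₀ = (-3.7247·2.417790 − 2.389381·-3.7) / 0.028409 = -0.164833/0.028409 ≈ -5.8.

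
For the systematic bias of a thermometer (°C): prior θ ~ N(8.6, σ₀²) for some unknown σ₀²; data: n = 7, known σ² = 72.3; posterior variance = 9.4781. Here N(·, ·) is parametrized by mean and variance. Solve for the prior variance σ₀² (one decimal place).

Posterior precision equals prior precision plus data precision: 1/σ_n² = 1/σ₀² + n/σ².
So 1/σ₀² = 1/9.4781 − 7/72.3 = 0.105506 − 0.096819 = 0.008687.
Hence σ₀² = 1/0.008687 ≈ 115.1.

σ₀² = 115.1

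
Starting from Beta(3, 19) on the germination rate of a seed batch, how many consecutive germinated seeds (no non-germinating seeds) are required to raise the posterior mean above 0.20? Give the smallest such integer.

k = 2

After k germinated seeds and 0 non-germinating seeds the posterior is Beta(3+k, 19), with mean (3+k)/(3+19+k).
Set (3+k)/(22+k) > 0.20 and solve: k > (0.20·22 − 3)/(1 − 0.20) = 1.750.
The smallest integer exceeding 1.750 is 2, and checking k=2: (5)/(24) = 0.2083 > 0.20.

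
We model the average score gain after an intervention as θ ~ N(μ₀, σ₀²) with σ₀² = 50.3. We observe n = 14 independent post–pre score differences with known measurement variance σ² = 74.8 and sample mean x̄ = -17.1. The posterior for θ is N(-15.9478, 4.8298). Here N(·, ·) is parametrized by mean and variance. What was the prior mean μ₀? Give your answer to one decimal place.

The posterior mean is a precision-weighted average: μ_n = (τ₀μ₀ + τ_data·x̄)/(τ₀+τ_data), with τ₀=1/σ₀² and τ_data=n/σ².
Here τ₀ = 1/50.3 = 0.019881 and τ_data = 14/74.8 = 0.187166, so τ_n = 0.207047.
Rearranging for μ₀: μ₀ = (μ_n·τ_n − τ_data·x̄)/τ₀ = (-15.9478·0.207047 − 0.187166·-17.1) / 0.019881 = -0.101406/0.019881 ≈ -5.1.

μ₀ = -5.1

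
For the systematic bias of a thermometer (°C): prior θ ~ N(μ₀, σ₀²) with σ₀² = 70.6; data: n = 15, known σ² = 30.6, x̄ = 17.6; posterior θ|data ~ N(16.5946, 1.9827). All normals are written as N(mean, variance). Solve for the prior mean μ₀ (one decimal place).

μ₀ = -18.2

With known observation variance, the Normal–Normal posterior has precision τ_n = τ₀ + n/σ² and mean μ_n = (τ₀μ₀ + (n/σ²)x̄)/τ_n.
Here τ₀ = 1/70.6 = 0.014164 and τ_data = 15/30.6 = 0.490196, so τ_n = 0.504360.
Rearranging for μ₀: μ₀ = (μ_n·τ_n − τ_data·x̄)/τ₀ = (16.5946·0.504360 − 0.490196·17.6) / 0.014164 = -0.257797/0.014164 ≈ -18.2.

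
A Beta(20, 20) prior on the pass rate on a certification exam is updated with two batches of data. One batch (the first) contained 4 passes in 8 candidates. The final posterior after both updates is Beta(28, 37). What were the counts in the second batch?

4 passes and 13 failures

Because Beta–binomial updating is additive in the counts, the combined data contributed (α_post−α_prior, β_post−β_prior) successes and failures.
Total across both batches: 28−20=8 passes, 37−20=17 failures.
Subtract the first batch: 8−4=4 passes and 17−4=13 failures.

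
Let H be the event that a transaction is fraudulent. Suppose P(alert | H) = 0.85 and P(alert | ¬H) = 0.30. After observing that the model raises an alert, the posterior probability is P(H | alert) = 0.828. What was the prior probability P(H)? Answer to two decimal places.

In odds form, posterior odds = prior odds × likelihood ratio, so prior odds = posterior odds ÷ LR.
Posterior odds = 0.828/(1−0.828) = 4.8140. LR = 0.85/0.30 = 2.8333.
Prior odds = 4.8140/2.8333 = 1.6991, so P(H) = 1.6991/(1+1.6991) ≈ 0.63.

P(H) = 0.63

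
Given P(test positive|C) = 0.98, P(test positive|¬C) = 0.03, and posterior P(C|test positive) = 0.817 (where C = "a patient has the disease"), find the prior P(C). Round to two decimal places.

Bayes' rule in odds form gives O(C|E) = O(C)·[P(E|C)/P(E|¬C)], hence O(C) = O(C|E)/LR.
Posterior odds = 0.817/(1−0.817) = 4.4645. LR = 0.98/0.03 = 32.6667.
Prior odds = 4.4645/32.6667 = 0.1367, so P(C) = 0.1367/(1+0.1367) ≈ 0.12.

P(C) = 0.12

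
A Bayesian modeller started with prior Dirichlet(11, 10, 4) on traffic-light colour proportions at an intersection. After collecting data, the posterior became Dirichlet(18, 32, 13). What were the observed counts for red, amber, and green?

For a Dirichlet(α) prior with multinomial counts c, the posterior is Dirichlet(α + c) componentwise.
Counts are posterior − prior componentwise: 18−11=7, 32−10=22, 13−4=9.

counts (7, 22, 9)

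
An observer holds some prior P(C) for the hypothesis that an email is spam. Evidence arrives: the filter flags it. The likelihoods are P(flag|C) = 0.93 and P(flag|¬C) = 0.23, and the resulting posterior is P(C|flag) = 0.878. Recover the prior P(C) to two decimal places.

Bayes' rule in odds form gives O(C|E) = O(C)·[P(E|C)/P(E|¬C)], hence O(C) = O(C|E)/LR.
Posterior odds = 0.878/(1−0.878) = 7.1967. LR = 0.93/0.23 = 4.0435.
Prior odds = 7.1967/4.0435 = 1.7798, so P(C) = 1.7798/(1+1.7798) ≈ 0.64.

P(C) = 0.64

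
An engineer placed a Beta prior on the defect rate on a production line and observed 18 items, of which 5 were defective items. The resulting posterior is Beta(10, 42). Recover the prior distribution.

Beta(5, 29)

Beta is conjugate to the binomial likelihood: posterior = Beta(α+s, β+f).
So α = 10 − 5 = 5 and β = 42 − 13 = 29.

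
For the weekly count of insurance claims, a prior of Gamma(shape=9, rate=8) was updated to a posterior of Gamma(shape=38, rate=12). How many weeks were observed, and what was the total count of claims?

n = 4 weeks with total 29 claims

Gamma–Poisson conjugacy: posterior shape = α + Σxᵢ, posterior rate = β + n.
Matching: Σxᵢ = 38 − 9 = 29 and n = 12 − 8 = 4.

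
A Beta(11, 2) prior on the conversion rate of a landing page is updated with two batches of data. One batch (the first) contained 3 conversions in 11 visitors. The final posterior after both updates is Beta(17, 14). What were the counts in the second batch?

3 conversions and 4 bounces

Sequential conjugate updates are equivalent to a single update on the pooled data, so total successes = posterior α − prior α and total failures = posterior β − prior β.
Total across both batches: 17−11=6 conversions, 14−2=12 bounces.
Subtract the first batch: 6−3=3 conversions and 12−8=4 bounces.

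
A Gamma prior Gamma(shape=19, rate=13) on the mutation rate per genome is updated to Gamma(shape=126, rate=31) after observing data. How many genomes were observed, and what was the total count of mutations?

Gamma–Poisson conjugacy: posterior shape = α + Σxᵢ, posterior rate = β + n.
Matching: Σxᵢ = 126 − 19 = 107 and n = 31 − 13 = 18.

n = 18 genomes with total 107 mutations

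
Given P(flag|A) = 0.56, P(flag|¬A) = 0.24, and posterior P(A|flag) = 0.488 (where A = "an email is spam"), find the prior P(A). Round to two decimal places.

Bayes' rule in odds form gives O(A|E) = O(A)·[P(E|A)/P(E|¬A)], hence O(A) = O(A|E)/LR.
Posterior odds = 0.488/(1−0.488) = 0.9531. LR = 0.56/0.24 = 2.3333.
Prior odds = 0.9531/2.3333 = 0.4085, so P(A) = 0.4085/(1+0.4085) ≈ 0.29.

P(A) = 0.29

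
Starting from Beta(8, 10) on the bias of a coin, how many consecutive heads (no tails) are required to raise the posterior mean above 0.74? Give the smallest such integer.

After k heads and 0 tails the posterior is Beta(8+k, 10), with mean (8+k)/(8+10+k).
Set (8+k)/(18+k) > 0.74 and solve: k > (0.74·18 − 8)/(1 − 0.74) = 20.462.
The smallest integer exceeding 20.462 is 21.

k = 21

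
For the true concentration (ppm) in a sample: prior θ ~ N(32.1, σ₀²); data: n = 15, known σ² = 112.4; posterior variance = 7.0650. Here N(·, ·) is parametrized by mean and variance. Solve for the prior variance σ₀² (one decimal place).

Posterior precision equals prior precision plus data precision: 1/σ_n² = 1/σ₀² + n/σ².
So 1/σ₀² = 1/7.0650 − 15/112.4 = 0.141543 − 0.133452 = 0.008091.
Hence σ₀² = 1/0.008091 ≈ 123.6.

σ₀² = 123.6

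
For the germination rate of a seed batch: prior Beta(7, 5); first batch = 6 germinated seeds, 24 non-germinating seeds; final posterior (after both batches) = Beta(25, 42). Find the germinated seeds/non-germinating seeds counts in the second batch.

12 germinated seeds and 13 non-germinating seeds

Sequential conjugate updates are equivalent to a single update on the pooled data, so total successes = posterior α − prior α and total failures = posterior β − prior β.
Total across both batches: 25−7=18 germinated seeds, 42−5=37 non-germinating seeds.
Subtract the first batch: 18−6=12 germinated seeds and 37−24=13 non-germinating seeds.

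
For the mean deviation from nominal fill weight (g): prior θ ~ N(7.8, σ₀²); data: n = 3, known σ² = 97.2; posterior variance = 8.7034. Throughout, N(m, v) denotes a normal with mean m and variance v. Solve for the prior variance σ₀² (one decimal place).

σ₀² = 11.9

For the Normal–Normal model with known σ², precisions add: τ_n = τ₀ + n/σ².
So 1/σ₀² = 1/8.7034 − 3/97.2 = 0.114898 − 0.030864 = 0.084034.
Hence σ₀² = 1/0.084034 ≈ 11.9.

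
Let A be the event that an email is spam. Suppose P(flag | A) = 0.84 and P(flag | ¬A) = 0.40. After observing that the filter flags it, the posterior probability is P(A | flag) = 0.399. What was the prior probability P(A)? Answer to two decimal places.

In odds form, posterior odds = prior odds × likelihood ratio, so prior odds = posterior odds ÷ LR.
Posterior odds = 0.399/(1−0.399) = 0.6639. LR = 0.84/0.40 = 2.1000.
Prior odds = 0.6639/2.1000 = 0.3161, so P(A) = 0.3161/(1+0.3161) ≈ 0.24.

P(A) = 0.24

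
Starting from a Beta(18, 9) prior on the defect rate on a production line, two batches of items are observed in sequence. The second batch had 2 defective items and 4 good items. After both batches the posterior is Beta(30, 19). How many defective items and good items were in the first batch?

Sequential conjugate updates are equivalent to a single update on the pooled data, so total successes = posterior α − prior α and total failures = posterior β − prior β.
Total across both batches: 30−18=12 defective items, 19−9=10 good items.
Subtract the second batch: 12−2=10 defective items and 10−4=6 good items.

10 defective items and 6 good items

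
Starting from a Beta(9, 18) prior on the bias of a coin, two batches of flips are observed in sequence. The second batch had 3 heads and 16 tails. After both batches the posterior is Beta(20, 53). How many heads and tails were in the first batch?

8 heads and 19 tails

Sequential conjugate updates are equivalent to a single update on the pooled data, so total successes = posterior α − prior α and total failures = posterior β − prior β.
Total across both batches: 20−9=11 heads, 53−18=35 tails.
Subtract the second batch: 11−3=8 heads and 35−16=19 tails.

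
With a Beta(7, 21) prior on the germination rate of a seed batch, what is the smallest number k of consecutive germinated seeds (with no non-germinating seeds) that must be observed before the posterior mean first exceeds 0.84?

k = 104

After k germinated seeds and 0 non-germinating seeds the posterior is Beta(7+k, 21), with mean (7+k)/(7+21+k).
Set (7+k)/(28+k) > 0.84 and solve: k > (0.84·28 − 7)/(1 − 0.84) = 103.250.
The smallest integer exceeding 103.250 is 104.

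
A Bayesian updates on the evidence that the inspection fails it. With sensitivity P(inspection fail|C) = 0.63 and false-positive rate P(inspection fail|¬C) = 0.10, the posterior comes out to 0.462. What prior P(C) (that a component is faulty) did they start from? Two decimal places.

Bayes' rule in odds form gives O(C|E) = O(C)·[P(E|C)/P(E|¬C)], hence O(C) = O(C|E)/LR.
Posterior odds = 0.462/(1−0.462) = 0.8587. LR = 0.63/0.10 = 6.3000.
Prior odds = 0.8587/6.3000 = 0.1363, so P(C) = 0.1363/(1+0.1363) ≈ 0.12.

P(C) = 0.12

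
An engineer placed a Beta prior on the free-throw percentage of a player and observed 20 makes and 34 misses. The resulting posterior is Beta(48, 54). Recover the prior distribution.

Beta is conjugate to the binomial likelihood: posterior = Beta(α+s, β+f).
Subtract the data counts: 48−20=28, 54−34=20.

Beta(28, 20)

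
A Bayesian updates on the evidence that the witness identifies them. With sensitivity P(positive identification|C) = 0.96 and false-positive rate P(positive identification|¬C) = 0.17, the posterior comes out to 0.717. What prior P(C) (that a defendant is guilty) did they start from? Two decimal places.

In odds form, posterior odds = prior odds × likelihood ratio, so prior odds = posterior odds ÷ LR.
Posterior odds = 0.717/(1−0.717) = 2.5336. LR = 0.96/0.17 = 5.6471.
Prior odds = 2.5336/5.6471 = 0.4487, so P(C) = 0.4487/(1+0.4487) ≈ 0.31.

P(C) = 0.31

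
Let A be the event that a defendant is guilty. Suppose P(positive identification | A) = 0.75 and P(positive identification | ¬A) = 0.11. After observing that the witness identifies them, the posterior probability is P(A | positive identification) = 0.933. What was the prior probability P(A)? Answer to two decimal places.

P(A) = 0.67

Bayes' rule in odds form gives O(A|E) = O(A)·[P(E|A)/P(E|¬A)], hence O(A) = O(A|E)/LR.
Posterior odds = 0.933/(1−0.933) = 13.9254. LR = 0.75/0.11 = 6.8182.
Prior odds = 13.9254/6.8182 = 2.0424, so P(A) = 2.0424/(1+2.0424) ≈ 0.67.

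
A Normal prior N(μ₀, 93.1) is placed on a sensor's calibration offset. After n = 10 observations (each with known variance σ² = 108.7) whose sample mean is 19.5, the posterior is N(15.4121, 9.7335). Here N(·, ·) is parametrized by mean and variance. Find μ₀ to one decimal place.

μ₀ = -19.6

With known observation variance, the Normal–Normal posterior has precision τ_n = τ₀ + n/σ² and mean μ_n = (τ₀μ₀ + (n/σ²)x̄)/τ_n.
Here τ₀ = 1/93.1 = 0.010741 and τ_data = 10/108.7 = 0.091996, so τ_n = 0.102737.
Rearranging for μ₀: μ₀ = (μ_n·τ_n − τ_data·x̄)/τ₀ = (15.4121·0.102737 − 0.091996·19.5) / 0.010741 = -0.210529/0.010741 ≈ -19.6.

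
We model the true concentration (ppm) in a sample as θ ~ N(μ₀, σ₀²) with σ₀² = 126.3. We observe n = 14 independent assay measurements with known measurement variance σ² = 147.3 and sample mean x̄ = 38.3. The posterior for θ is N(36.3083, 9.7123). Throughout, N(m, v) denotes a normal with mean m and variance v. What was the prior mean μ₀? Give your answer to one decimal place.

μ₀ = 12.4

The posterior mean is a precision-weighted average: μ_n = (τ₀μ₀ + τ_data·x̄)/(τ₀+τ_data), with τ₀=1/σ₀² and τ_data=n/σ².
Here τ₀ = 1/126.3 = 0.007918 and τ_data = 14/147.3 = 0.095044, so τ_n = 0.102962.
Rearranging for μ₀: μ₀ = (μ_n·τ_n − τ_data·x̄)/τ₀ = (36.3083·0.102962 − 0.095044·38.3) / 0.007918 = 0.098190/0.007918 ≈ 12.4.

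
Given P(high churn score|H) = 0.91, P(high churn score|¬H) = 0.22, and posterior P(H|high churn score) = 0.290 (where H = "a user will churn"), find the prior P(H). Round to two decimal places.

Bayes' rule in odds form gives O(H|E) = O(H)·[P(E|H)/P(E|¬H)], hence O(H) = O(H|E)/LR.
Posterior odds = 0.290/(1−0.290) = 0.4085. LR = 0.91/0.22 = 4.1364.
Prior odds = 0.4085/4.1364 = 0.0988, so P(H) = 0.0988/(1+0.0988) ≈ 0.09.

P(H) = 0.09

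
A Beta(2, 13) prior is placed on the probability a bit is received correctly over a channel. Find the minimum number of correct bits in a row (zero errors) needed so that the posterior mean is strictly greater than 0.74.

After k correct bits and 0 errors the posterior is Beta(2+k, 13), with mean (2+k)/(2+13+k).
Set (2+k)/(15+k) > 0.74 and solve: k > (0.74·15 − 2)/(1 − 0.74) = 35.000.
The smallest integer exceeding 35.000 is 36.

k = 36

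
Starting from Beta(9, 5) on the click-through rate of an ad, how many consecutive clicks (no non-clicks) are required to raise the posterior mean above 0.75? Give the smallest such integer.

After k clicks and 0 non-clicks the posterior is Beta(9+k, 5), with mean (9+k)/(9+5+k).
Set (9+k)/(14+k) > 0.75 and solve: k > (0.75·14 − 9)/(1 − 0.75) = 6.000.
The smallest integer exceeding 6.000 is 7.

k = 7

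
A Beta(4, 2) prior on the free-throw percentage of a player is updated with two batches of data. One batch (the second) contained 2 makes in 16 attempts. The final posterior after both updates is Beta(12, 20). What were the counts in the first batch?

Sequential conjugate updates are equivalent to a single update on the pooled data, so total successes = posterior α − prior α and total failures = posterior β − prior β.
Total across both batches: 12−4=8 makes, 20−2=18 misses.
Subtract the second batch: 8−2=6 makes and 18−14=4 misses.

6 makes and 4 misses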